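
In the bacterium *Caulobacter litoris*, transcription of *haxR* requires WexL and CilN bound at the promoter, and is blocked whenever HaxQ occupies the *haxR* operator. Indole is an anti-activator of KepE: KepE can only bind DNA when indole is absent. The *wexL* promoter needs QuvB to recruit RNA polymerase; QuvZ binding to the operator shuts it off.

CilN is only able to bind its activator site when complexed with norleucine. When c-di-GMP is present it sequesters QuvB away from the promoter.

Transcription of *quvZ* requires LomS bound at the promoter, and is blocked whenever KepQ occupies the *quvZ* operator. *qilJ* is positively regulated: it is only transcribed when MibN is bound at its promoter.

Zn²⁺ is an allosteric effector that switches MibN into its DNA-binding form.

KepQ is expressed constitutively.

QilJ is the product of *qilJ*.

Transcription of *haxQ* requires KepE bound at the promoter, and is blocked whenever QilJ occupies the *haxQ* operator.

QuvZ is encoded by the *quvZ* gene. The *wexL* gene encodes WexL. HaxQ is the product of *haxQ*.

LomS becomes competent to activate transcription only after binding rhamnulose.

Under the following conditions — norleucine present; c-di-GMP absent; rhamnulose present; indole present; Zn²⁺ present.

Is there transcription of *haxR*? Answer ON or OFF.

Rhamnulose is present, so LomS is active.
KepQ is produced constitutively and is active.
With repressor KepQ bound, *quvZ* is not transcribed.
So QuvZ is not produced.
c-di-GMP is absent, so QuvB is active.
No repressor is bound and QuvB is active, so *wexL* is transcribed.
So WexL is produced and active.
Norleucine is present, so CilN is active.
Indole is present, so KepE is inactive.
Zn²⁺ is present, so MibN is active.
No repressor is bound and MibN is active, so *qilJ* is transcribed.
So QilJ is produced and active.
With repressor QilJ bound, *haxQ* is not transcribed.
So HaxQ is not produced.
No repressor is bound and WexL and CilN are active, so *haxR* is transcribed.

ON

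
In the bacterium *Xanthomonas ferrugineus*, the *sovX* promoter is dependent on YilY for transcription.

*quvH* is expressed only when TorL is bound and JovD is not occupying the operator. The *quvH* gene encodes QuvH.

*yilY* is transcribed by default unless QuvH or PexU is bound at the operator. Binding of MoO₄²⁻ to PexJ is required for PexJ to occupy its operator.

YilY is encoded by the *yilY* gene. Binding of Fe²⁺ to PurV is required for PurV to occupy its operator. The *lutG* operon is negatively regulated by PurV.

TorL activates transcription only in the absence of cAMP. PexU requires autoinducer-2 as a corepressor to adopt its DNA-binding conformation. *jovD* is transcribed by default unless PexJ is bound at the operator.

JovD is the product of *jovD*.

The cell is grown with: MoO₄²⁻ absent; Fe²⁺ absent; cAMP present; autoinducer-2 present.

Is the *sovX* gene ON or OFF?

OFF

MoO₄²⁻ is absent, so PexJ is inactive.
With no repressor bound, *jovD* is transcribed.
So JovD is produced and active.
cAMP is present, so TorL is inactive.
With repressor JovD bound, *quvH* is not transcribed.
So QuvH is not produced.
Autoinducer-2 is present, so PexU is active.
With repressor PexU bound, *yilY* is not transcribed.
So YilY is not produced.
Required activator YilY is absent, so *sovX* is not transcribed.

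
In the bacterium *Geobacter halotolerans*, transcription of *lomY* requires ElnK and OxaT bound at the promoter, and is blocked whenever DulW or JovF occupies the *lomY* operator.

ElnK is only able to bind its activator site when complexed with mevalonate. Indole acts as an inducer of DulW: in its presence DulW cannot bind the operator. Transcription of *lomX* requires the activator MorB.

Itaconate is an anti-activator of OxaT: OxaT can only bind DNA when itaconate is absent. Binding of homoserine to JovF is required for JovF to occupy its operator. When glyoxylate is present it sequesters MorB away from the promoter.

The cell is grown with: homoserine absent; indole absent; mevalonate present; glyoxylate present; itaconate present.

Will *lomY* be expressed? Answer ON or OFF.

Indole is absent, so DulW is active.
Mevalonate is present, so ElnK is active.
Itaconate is present, so OxaT is inactive.
Homoserine is absent, so JovF is inactive.
With repressor DulW bound, *lomY* is not transcribed.

OFF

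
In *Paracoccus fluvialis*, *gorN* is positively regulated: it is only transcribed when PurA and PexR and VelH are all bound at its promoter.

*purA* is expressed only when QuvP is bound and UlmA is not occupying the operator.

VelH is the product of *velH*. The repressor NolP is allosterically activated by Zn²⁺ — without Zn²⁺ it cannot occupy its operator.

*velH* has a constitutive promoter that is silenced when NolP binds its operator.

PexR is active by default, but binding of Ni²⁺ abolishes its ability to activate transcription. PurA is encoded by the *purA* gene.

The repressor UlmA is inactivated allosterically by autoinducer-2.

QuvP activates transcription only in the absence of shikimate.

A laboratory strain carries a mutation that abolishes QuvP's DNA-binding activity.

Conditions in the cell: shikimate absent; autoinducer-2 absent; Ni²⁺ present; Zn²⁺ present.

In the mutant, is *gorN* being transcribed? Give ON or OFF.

Autoinducer-2 is absent, so UlmA is active.
QuvP is non-functional in this strain, so it has no effect.
With repressor UlmA bound, *purA* is not transcribed.
So PurA is not produced.
Ni²⁺ is present, so PexR is inactive.
Zn²⁺ is present, so NolP is active.
With repressor NolP bound, *velH* is not transcribed.
So VelH is not produced.
Required activator PurA is absent, so *gorN* is not transcribed.

OFF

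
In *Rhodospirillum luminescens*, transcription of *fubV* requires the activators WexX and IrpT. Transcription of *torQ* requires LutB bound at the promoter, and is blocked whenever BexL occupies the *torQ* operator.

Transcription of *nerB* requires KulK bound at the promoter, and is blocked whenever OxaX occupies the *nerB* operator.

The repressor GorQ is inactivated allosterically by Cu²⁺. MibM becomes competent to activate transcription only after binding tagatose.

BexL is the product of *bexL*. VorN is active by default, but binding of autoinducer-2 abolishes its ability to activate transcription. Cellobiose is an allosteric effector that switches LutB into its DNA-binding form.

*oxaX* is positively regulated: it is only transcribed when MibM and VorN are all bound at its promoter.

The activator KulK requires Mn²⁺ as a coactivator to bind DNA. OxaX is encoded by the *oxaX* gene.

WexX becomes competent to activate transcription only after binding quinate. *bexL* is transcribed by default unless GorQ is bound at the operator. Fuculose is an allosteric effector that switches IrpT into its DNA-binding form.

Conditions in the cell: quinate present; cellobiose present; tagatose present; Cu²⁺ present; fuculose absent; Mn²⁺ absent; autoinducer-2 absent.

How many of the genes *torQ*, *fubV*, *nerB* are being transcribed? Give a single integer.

Cellobiose is present, so LutB is active.
Cu²⁺ is present, so GorQ is inactive.
With no repressor bound, *bexL* is transcribed.
So BexL is produced and active.
With repressor BexL bound, *torQ* is not transcribed.
→ *torQ* is OFF.
Quinate is present, so WexX is active.
Fuculose is absent, so IrpT is inactive.
Required activator IrpT is absent, so *fubV* is not transcribed.
→ *fubV* is OFF.
Tagatose is present, so MibM is active.
Autoinducer-2 is absent, so VorN is active.
No repressor is bound and MibM and VorN are active, so *oxaX* is transcribed.
So OxaX is produced and active.
Mn²⁺ is absent, so KulK is inactive.
With repressor OxaX bound, *nerB* is not transcribed.
→ *nerB* is OFF.
0 of the 3 genes are transcribed.

0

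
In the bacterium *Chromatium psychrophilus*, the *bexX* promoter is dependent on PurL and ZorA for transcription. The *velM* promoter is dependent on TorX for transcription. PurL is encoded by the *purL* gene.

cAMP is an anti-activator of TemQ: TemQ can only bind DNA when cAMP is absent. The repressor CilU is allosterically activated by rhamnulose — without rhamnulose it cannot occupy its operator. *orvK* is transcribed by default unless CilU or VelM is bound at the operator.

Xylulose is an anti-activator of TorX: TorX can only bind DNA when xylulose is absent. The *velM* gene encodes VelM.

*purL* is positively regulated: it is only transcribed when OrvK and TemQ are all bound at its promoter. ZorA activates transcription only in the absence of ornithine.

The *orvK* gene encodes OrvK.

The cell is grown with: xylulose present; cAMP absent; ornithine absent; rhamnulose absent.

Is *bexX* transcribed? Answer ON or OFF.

ON

Rhamnulose is absent, so CilU is inactive.
Xylulose is present, so TorX is inactive.
Required activator TorX is absent, so *velM* is not transcribed.
So VelM is not produced.
With no repressor bound, *orvK* is transcribed.
So OrvK is produced and active.
cAMP is absent, so TemQ is active.
No repressor is bound and OrvK and TemQ are active, so *purL* is transcribed.
So PurL is produced and active.
Ornithine is absent, so ZorA is active.
No repressor is bound and PurL and ZorA are active, so *bexX* is transcribed.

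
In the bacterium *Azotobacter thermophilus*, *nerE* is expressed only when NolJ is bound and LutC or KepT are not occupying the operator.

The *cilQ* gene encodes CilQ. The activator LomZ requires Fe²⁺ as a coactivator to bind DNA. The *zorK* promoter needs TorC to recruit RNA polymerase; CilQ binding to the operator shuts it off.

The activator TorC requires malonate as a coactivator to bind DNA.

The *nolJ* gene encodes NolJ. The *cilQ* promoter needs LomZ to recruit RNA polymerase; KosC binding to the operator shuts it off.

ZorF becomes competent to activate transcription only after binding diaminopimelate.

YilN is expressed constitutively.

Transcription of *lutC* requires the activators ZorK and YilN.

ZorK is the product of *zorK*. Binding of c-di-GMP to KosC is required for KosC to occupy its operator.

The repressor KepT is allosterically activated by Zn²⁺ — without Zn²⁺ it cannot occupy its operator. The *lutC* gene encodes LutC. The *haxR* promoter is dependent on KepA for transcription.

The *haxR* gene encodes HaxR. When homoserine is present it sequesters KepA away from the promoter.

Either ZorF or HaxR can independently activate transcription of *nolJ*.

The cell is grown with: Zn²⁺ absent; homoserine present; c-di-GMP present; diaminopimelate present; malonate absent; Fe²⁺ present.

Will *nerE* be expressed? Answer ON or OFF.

Diaminopimelate is present, so ZorF is active.
Homoserine is present, so KepA is inactive.
Required activator KepA is absent, so *haxR* is not transcribed.
So HaxR is not produced.
Activator ZorF is present, so *nolJ* is transcribed.
So NolJ is produced and active.
Fe²⁺ is present, so LomZ is active.
c-di-GMP is present, so KosC is active.
With repressor KosC bound, *cilQ* is not transcribed.
So CilQ is not produced.
Malonate is absent, so TorC is inactive.
Required activator TorC is absent, so *zorK* is not transcribed.
So ZorK is not produced.
YilN is produced constitutively and is active.
Required activator ZorK is absent, so *lutC* is not transcribed.
So LutC is not produced.
Zn²⁺ is absent, so KepT is inactive.
No repressor is bound and NolJ is active, so *nerE* is transcribed.

ON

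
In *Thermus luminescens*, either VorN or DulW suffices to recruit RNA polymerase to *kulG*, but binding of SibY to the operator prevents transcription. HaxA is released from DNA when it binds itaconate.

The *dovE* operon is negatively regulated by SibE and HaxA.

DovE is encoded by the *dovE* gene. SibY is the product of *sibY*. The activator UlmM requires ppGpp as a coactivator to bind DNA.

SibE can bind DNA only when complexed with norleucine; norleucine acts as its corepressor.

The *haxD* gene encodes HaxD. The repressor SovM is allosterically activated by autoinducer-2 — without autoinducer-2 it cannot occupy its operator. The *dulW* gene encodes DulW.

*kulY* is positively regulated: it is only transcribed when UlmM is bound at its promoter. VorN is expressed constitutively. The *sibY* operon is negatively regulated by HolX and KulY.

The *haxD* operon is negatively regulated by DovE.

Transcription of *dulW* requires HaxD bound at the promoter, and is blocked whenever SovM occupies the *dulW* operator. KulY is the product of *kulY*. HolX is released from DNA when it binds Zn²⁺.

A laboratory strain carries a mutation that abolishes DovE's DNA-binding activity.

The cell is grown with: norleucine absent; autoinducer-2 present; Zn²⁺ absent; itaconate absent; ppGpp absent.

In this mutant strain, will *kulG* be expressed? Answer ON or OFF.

VorN is produced constitutively and is active.
Autoinducer-2 is present, so SovM is active.
DovE is non-functional in this strain, so it has no effect.
With no repressor bound, *haxD* is transcribed.
So HaxD is produced and active.
With repressor SovM bound, *dulW* is not transcribed.
So DulW is not produced.
Zn²⁺ is absent, so HolX is active.
ppGpp is absent, so UlmM is inactive.
Required activator UlmM is absent, so *kulY* is not transcribed.
So KulY is not produced.
With repressor HolX bound, *sibY* is not transcribed.
So SibY is not produced.
Activator VorN is present, so *kulG* is transcribed.

ON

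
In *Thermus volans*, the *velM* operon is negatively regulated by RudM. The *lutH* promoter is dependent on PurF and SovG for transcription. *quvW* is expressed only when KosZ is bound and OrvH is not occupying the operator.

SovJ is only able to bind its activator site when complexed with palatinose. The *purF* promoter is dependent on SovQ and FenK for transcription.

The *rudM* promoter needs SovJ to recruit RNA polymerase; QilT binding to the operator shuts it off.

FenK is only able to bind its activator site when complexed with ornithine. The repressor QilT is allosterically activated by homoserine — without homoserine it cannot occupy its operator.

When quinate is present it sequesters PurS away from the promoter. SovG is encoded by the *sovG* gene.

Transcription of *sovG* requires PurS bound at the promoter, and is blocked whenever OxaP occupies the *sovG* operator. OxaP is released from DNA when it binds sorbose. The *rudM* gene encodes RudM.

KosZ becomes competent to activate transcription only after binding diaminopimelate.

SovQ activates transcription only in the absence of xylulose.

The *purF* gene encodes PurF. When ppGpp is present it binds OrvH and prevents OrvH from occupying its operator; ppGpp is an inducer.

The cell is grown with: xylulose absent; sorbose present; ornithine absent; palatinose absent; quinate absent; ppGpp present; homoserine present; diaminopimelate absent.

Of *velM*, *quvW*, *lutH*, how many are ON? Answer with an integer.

1

Palatinose is absent, so SovJ is inactive.
Homoserine is present, so QilT is active.
With repressor QilT bound, *rudM* is not transcribed.
So RudM is not produced.
With no repressor bound, *velM* is transcribed.
→ *velM* is ON.
ppGpp is present, so OrvH is inactive.
Diaminopimelate is absent, so KosZ is inactive.
Required activator KosZ is absent, so *quvW* is not transcribed.
→ *quvW* is OFF.
Xylulose is absent, so SovQ is active.
Ornithine is absent, so FenK is inactive.
Required activator FenK is absent, so *purF* is not transcribed.
So PurF is not produced.
Quinate is absent, so PurS is active.
Sorbose is present, so OxaP is inactive.
No repressor is bound and PurS is active, so *sovG* is transcribed.
So SovG is produced and active.
Required activator PurF is absent, so *lutH* is not transcribed.
→ *lutH* is OFF.
1 of the 3 genes is transcribed.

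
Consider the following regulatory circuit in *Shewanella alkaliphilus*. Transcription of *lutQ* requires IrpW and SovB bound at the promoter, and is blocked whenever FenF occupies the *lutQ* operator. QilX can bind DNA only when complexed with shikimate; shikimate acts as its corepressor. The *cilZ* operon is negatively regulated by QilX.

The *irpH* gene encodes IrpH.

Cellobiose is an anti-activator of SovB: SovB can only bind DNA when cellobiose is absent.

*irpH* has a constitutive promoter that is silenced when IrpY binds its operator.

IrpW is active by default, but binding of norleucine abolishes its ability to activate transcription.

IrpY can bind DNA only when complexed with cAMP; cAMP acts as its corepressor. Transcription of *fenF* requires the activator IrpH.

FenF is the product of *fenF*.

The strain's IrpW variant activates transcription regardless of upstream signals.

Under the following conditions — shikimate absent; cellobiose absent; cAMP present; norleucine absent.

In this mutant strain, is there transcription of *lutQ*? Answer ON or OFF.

ON

cAMP is present, so IrpY is active.
With repressor IrpY bound, *irpH* is not transcribed.
So IrpH is not produced.
Required activator IrpH is absent, so *fenF* is not transcribed.
So FenF is not produced.
IrpW is constitutively active in this strain.
Cellobiose is absent, so SovB is active.
No repressor is bound and IrpW and SovB are active, so *lutQ* is transcribed.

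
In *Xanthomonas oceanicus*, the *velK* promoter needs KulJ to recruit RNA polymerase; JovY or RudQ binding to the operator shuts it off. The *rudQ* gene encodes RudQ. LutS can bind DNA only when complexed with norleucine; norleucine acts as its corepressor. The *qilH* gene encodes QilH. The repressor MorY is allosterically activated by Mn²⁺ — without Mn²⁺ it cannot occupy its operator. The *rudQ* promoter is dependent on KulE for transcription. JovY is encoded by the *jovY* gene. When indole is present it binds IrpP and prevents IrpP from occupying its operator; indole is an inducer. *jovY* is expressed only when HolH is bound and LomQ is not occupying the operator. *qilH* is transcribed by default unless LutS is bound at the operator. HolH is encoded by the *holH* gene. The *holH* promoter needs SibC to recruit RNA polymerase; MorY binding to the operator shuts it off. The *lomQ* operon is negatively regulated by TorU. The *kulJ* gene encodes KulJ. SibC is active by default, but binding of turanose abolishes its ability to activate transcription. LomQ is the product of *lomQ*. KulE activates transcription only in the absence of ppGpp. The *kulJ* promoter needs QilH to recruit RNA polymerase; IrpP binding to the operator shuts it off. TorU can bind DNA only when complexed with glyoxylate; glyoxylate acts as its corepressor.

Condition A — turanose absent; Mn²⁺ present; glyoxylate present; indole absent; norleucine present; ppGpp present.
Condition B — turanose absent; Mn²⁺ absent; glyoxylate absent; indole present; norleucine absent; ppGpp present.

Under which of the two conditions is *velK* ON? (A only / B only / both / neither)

B only

Condition A:
Turanose is absent, so SibC is active.
Mn²⁺ is present, so MorY is active.
With repressor MorY bound, *holH* is not transcribed.
So HolH is not produced.
Glyoxylate is present, so TorU is active.
With repressor TorU bound, *lomQ* is not transcribed.
So LomQ is not produced.
Required activator HolH is absent, so *jovY* is not transcribed.
So JovY is not produced.
Indole is absent, so IrpP is active.
Norleucine is present, so LutS is active.
With repressor LutS bound, *qilH* is not transcribed.
So QilH is not produced.
With repressor IrpP bound, *kulJ* is not transcribed.
So KulJ is not produced.
ppGpp is present, so KulE is inactive.
Required activator KulE is absent, so *rudQ* is not transcribed.
So RudQ is not produced.
Required activator KulJ is absent, so *velK* is not transcribed.
→ *velK* is OFF in A.
Condition B:
Turanose is absent, so SibC is active.
Mn²⁺ is absent, so MorY is inactive.
No repressor is bound and SibC is active, so *holH* is transcribed.
So HolH is produced and active.
Glyoxylate is absent, so TorU is inactive.
With no repressor bound, *lomQ* is transcribed.
So LomQ is produced and active.
With repressor LomQ bound, *jovY* is not transcribed.
So JovY is not produced.
Indole is present, so IrpP is inactive.
Norleucine is absent, so LutS is inactive.
With no repressor bound, *qilH* is transcribed.
So QilH is produced and active.
No repressor is bound and QilH is active, so *kulJ* is transcribed.
So KulJ is produced and active.
ppGpp is present, so KulE is inactive.
Required activator KulE is absent, so *rudQ* is not transcribed.
So RudQ is not produced.
No repressor is bound and KulJ is active, so *velK* is transcribed.
→ *velK* is ON in B.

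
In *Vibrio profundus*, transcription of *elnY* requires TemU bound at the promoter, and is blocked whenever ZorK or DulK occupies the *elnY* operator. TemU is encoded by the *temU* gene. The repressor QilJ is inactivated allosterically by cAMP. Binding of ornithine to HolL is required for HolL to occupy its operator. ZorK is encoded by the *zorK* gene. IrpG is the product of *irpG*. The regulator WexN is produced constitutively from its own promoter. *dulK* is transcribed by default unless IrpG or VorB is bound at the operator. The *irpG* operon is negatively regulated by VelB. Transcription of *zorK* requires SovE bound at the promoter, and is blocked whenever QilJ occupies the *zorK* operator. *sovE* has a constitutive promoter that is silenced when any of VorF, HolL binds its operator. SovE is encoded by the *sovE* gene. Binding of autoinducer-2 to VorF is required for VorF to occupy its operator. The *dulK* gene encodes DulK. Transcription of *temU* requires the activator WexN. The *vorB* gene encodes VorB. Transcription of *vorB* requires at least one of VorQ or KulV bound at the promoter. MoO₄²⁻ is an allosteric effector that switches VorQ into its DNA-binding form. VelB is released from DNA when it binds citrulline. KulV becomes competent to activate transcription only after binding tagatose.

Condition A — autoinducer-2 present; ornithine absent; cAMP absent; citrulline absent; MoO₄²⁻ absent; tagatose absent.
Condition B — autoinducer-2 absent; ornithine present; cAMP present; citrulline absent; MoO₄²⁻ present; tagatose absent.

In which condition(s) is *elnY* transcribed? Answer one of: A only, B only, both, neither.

Condition A:
WexN is produced constitutively and is active.
No repressor is bound and WexN is active, so *temU* is transcribed.
So TemU is produced and active.
Autoinducer-2 is present, so VorF is active.
Ornithine is absent, so HolL is inactive.
With repressor VorF bound, *sovE* is not transcribed.
So SovE is not produced.
cAMP is absent, so QilJ is active.
With repressor QilJ bound, *zorK* is not transcribed.
So ZorK is not produced.
Citrulline is absent, so VelB is active.
With repressor VelB bound, *irpG* is not transcribed.
So IrpG is not produced.
MoO₄²⁻ is absent, so VorQ is inactive.
Tagatose is absent, so KulV is inactive.
No activator is available at the *vorB* promoter, so *vorB* is not transcribed.
So VorB is not produced.
With no repressor bound, *dulK* is transcribed.
So DulK is produced and active.
With repressor DulK bound, *elnY* is not transcribed.
→ *elnY* is OFF in A.
Condition B:
WexN is produced constitutively and is active.
No repressor is bound and WexN is active, so *temU* is transcribed.
So TemU is produced and active.
Autoinducer-2 is absent, so VorF is inactive.
Ornithine is present, so HolL is active.
With repressor HolL bound, *sovE* is not transcribed.
So SovE is not produced.
cAMP is present, so QilJ is inactive.
Required activator SovE is absent, so *zorK* is not transcribed.
So ZorK is not produced.
Citrulline is absent, so VelB is active.
With repressor VelB bound, *irpG* is not transcribed.
So IrpG is not produced.
MoO₄²⁻ is present, so VorQ is active.
Tagatose is absent, so KulV is inactive.
Activator VorQ is present, so *vorB* is transcribed.
So VorB is produced and active.
With repressor VorB bound, *dulK* is not transcribed.
So DulK is not produced.
No repressor is bound and TemU is active, so *elnY* is transcribed.
→ *elnY* is ON in B.

B only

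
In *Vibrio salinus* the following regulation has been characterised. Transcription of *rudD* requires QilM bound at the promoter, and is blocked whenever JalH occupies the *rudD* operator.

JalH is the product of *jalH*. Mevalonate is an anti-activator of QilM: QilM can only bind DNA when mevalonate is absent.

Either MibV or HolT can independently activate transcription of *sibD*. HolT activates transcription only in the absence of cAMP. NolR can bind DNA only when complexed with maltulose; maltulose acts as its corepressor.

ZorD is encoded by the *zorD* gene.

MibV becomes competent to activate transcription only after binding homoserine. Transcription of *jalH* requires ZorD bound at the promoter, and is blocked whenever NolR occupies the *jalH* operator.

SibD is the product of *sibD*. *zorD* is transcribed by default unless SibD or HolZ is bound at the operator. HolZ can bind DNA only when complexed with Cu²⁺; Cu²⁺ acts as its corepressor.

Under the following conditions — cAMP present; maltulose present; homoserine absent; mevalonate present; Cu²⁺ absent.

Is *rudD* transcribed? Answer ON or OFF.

Maltulose is present, so NolR is active.
Homoserine is absent, so MibV is inactive.
cAMP is present, so HolT is inactive.
No activator is available at the *sibD* promoter, so *sibD* is not transcribed.
So SibD is not produced.
Cu²⁺ is absent, so HolZ is inactive.
With no repressor bound, *zorD* is transcribed.
So ZorD is produced and active.
With repressor NolR bound, *jalH* is not transcribed.
So JalH is not produced.
Mevalonate is present, so QilM is inactive.
Required activator QilM is absent, so *rudD* is not transcribed.

OFF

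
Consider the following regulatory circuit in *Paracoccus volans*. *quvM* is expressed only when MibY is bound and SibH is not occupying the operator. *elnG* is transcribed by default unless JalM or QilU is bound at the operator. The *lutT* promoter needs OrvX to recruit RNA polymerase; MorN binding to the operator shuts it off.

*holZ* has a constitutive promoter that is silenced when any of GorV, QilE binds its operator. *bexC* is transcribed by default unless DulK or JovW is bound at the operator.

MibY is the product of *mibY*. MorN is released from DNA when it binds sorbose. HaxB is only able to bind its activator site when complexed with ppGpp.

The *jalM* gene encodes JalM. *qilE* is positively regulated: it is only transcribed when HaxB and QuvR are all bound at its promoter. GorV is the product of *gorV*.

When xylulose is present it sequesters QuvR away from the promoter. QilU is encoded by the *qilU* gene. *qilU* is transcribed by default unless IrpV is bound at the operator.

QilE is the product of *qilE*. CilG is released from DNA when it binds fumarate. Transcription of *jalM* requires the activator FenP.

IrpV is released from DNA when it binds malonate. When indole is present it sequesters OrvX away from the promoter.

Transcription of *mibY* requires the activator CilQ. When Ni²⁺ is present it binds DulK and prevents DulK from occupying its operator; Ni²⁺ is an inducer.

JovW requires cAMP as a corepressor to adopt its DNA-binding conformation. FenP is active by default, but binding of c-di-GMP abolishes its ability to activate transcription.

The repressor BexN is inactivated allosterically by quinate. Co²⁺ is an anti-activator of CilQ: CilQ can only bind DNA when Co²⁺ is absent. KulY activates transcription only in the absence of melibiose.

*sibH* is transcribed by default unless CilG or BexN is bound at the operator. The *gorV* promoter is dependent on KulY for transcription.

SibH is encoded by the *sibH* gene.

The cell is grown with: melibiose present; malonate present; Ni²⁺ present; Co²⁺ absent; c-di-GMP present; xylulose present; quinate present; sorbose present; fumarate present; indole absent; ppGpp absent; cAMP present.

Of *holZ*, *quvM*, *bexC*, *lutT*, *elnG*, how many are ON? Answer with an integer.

2

Melibiose is present, so KulY is inactive.
Required activator KulY is absent, so *gorV* is not transcribed.
So GorV is not produced.
ppGpp is absent, so HaxB is inactive.
Xylulose is present, so QuvR is inactive.
Required activator HaxB is absent, so *qilE* is not transcribed.
So QilE is not produced.
With no repressor bound, *holZ* is transcribed.
→ *holZ* is ON.
Fumarate is present, so CilG is inactive.
Quinate is present, so BexN is inactive.
With no repressor bound, *sibH* is transcribed.
So SibH is produced and active.
Co²⁺ is absent, so CilQ is active.
No repressor is bound and CilQ is active, so *mibY* is transcribed.
So MibY is produced and active.
With repressor SibH bound, *quvM* is not transcribed.
→ *quvM* is OFF.
Ni²⁺ is present, so DulK is inactive.
cAMP is present, so JovW is active.
With repressor JovW bound, *bexC* is not transcribed.
→ *bexC* is OFF.
Indole is absent, so OrvX is active.
Sorbose is present, so MorN is inactive.
No repressor is bound and OrvX is active, so *lutT* is transcribed.
→ *lutT* is ON.
c-di-GMP is present, so FenP is inactive.
Required activator FenP is absent, so *jalM* is not transcribed.
So JalM is not produced.
Malonate is present, so IrpV is inactive.
With no repressor bound, *qilU* is transcribed.
So QilU is produced and active.
With repressor QilU bound, *elnG* is not transcribed.
→ *elnG* is OFF.
2 of the 5 genes are transcribed.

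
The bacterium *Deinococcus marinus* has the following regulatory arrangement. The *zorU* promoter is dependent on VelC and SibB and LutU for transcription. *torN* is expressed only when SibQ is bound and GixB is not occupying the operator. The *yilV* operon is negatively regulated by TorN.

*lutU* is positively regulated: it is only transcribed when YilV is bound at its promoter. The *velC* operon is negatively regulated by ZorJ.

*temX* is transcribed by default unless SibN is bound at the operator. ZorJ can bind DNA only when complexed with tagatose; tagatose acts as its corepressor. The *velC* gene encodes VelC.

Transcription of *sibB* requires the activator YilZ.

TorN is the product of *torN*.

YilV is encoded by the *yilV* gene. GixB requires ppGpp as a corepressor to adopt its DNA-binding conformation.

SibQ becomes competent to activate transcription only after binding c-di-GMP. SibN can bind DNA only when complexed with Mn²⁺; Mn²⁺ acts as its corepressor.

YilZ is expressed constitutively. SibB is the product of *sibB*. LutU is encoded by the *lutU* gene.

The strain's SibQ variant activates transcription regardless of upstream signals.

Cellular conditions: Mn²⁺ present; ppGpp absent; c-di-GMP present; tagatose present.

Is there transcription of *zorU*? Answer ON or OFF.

OFF

Tagatose is present, so ZorJ is active.
With repressor ZorJ bound, *velC* is not transcribed.
So VelC is not produced.
YilZ is produced constitutively and is active.
No repressor is bound and YilZ is active, so *sibB* is transcribed.
So SibB is produced and active.
SibQ is constitutively active in this strain.
ppGpp is absent, so GixB is inactive.
No repressor is bound and SibQ is active, so *torN* is transcribed.
So TorN is produced and active.
With repressor TorN bound, *yilV* is not transcribed.
So YilV is not produced.
Required activator YilV is absent, so *lutU* is not transcribed.
So LutU is not produced.
Required activator VelC is absent, so *zorU* is not transcribed.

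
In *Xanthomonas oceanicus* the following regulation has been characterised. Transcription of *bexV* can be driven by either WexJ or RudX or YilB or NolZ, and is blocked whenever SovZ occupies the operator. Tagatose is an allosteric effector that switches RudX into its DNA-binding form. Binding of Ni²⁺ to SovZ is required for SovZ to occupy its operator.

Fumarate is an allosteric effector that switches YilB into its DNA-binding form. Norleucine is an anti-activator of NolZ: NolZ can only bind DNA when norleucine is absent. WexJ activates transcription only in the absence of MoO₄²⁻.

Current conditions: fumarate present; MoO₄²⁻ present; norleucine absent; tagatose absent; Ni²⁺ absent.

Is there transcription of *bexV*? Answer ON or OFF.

MoO₄²⁻ is present, so WexJ is inactive.
Tagatose is absent, so RudX is inactive.
Fumarate is present, so YilB is active.
Ni²⁺ is absent, so SovZ is inactive.
Norleucine is absent, so NolZ is active.
Activator YilB is present, so *bexV* is transcribed.

ON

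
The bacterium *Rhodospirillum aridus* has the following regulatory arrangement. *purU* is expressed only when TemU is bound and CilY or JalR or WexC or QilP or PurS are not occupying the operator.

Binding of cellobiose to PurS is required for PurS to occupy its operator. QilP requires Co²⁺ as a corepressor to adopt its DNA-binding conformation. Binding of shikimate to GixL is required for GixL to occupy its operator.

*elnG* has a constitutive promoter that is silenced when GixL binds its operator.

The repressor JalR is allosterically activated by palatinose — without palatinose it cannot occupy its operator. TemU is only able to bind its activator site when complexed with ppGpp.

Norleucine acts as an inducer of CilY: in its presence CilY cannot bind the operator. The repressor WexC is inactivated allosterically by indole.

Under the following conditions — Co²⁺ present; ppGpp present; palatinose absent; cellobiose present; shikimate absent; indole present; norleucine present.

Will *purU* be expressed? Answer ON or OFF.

OFF

Norleucine is present, so CilY is inactive.
Palatinose is absent, so JalR is inactive.
ppGpp is present, so TemU is active.
Indole is present, so WexC is inactive.
Co²⁺ is present, so QilP is active.
Cellobiose is present, so PurS is active.
With repressor QilP bound, *purU* is not transcribed.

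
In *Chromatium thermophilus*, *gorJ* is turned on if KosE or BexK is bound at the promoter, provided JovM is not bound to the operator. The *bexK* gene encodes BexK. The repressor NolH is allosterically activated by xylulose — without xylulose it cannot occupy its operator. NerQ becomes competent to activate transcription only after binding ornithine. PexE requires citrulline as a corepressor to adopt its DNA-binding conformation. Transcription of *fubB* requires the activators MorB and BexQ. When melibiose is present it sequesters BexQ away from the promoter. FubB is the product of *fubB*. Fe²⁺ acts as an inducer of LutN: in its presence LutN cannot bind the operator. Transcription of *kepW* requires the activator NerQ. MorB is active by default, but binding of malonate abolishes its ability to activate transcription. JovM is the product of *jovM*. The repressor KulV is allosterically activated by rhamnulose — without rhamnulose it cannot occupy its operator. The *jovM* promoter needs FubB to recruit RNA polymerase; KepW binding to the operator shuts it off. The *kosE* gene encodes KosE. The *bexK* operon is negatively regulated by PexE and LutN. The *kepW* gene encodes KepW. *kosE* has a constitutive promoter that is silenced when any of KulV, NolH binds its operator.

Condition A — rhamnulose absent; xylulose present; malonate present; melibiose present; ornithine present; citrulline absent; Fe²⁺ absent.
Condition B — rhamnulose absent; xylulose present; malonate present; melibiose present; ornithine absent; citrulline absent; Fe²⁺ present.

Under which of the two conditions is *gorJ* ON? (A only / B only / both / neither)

Condition A:
Rhamnulose is absent, so KulV is inactive.
Xylulose is present, so NolH is active.
With repressor NolH bound, *kosE* is not transcribed.
So KosE is not produced.
Malonate is present, so MorB is inactive.
Melibiose is present, so BexQ is inactive.
Required activator MorB is absent, so *fubB* is not transcribed.
So FubB is not produced.
Ornithine is present, so NerQ is active.
No repressor is bound and NerQ is active, so *kepW* is transcribed.
So KepW is produced and active.
With repressor KepW bound, *jovM* is not transcribed.
So JovM is not produced.
Citrulline is absent, so PexE is inactive.
Fe²⁺ is absent, so LutN is active.
With repressor LutN bound, *bexK* is not transcribed.
So BexK is not produced.
No activator is available at the *gorJ* promoter, so *gorJ* is not transcribed.
→ *gorJ* is OFF in A.
Condition B:
Rhamnulose is absent, so KulV is inactive.
Xylulose is present, so NolH is active.
With repressor NolH bound, *kosE* is not transcribed.
So KosE is not produced.
Malonate is present, so MorB is inactive.
Melibiose is present, so BexQ is inactive.
Required activator MorB is absent, so *fubB* is not transcribed.
So FubB is not produced.
Ornithine is absent, so NerQ is inactive.
Required activator NerQ is absent, so *kepW* is not transcribed.
So KepW is not produced.
Required activator FubB is absent, so *jovM* is not transcribed.
So JovM is not produced.
Citrulline is absent, so PexE is inactive.
Fe²⁺ is present, so LutN is inactive.
With no repressor bound, *bexK* is transcribed.
So BexK is produced and active.
Activator BexK is present, so *gorJ* is transcribed.
→ *gorJ* is ON in B.

B only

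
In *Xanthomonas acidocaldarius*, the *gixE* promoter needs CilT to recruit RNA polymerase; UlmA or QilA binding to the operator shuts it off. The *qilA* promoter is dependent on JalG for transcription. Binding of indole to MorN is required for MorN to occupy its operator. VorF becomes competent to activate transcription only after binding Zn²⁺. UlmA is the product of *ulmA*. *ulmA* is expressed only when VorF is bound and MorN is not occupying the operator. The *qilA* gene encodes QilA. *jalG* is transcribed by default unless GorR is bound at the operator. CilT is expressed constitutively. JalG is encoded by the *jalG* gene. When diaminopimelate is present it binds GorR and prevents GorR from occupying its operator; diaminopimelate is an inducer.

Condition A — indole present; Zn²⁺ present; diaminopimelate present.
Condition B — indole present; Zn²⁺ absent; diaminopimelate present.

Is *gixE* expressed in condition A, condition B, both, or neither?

Condition A:
Indole is present, so MorN is active.
Zn²⁺ is present, so VorF is active.
With repressor MorN bound, *ulmA* is not transcribed.
So UlmA is not produced.
Diaminopimelate is present, so GorR is inactive.
With no repressor bound, *jalG* is transcribed.
So JalG is produced and active.
No repressor is bound and JalG is active, so *qilA* is transcribed.
So QilA is produced and active.
CilT is produced constitutively and is active.
With repressor QilA bound, *gixE* is not transcribed.
→ *gixE* is OFF in A.
Condition B:
Indole is present, so MorN is active.
Zn²⁺ is absent, so VorF is inactive.
With repressor MorN bound, *ulmA* is not transcribed.
So UlmA is not produced.
Diaminopimelate is present, so GorR is inactive.
With no repressor bound, *jalG* is transcribed.
So JalG is produced and active.
No repressor is bound and JalG is active, so *qilA* is transcribed.
So QilA is produced and active.
CilT is produced constitutively and is active.
With repressor QilA bound, *gixE* is not transcribed.
→ *gixE* is OFF in B.

neither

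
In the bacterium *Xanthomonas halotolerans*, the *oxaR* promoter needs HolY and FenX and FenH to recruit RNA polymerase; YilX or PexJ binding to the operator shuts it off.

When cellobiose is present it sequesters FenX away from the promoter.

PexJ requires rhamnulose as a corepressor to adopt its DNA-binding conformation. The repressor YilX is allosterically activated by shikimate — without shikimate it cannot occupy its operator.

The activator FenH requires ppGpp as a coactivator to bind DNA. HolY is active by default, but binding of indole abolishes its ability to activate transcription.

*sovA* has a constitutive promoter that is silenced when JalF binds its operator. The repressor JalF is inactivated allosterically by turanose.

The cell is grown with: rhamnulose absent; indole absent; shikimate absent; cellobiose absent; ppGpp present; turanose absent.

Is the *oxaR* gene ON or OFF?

ON

Indole is absent, so HolY is active.
Cellobiose is absent, so FenX is active.
Shikimate is absent, so YilX is inactive.
Rhamnulose is absent, so PexJ is inactive.
ppGpp is present, so FenH is active.
No repressor is bound and HolY and FenX and FenH are active, so *oxaR* is transcribed.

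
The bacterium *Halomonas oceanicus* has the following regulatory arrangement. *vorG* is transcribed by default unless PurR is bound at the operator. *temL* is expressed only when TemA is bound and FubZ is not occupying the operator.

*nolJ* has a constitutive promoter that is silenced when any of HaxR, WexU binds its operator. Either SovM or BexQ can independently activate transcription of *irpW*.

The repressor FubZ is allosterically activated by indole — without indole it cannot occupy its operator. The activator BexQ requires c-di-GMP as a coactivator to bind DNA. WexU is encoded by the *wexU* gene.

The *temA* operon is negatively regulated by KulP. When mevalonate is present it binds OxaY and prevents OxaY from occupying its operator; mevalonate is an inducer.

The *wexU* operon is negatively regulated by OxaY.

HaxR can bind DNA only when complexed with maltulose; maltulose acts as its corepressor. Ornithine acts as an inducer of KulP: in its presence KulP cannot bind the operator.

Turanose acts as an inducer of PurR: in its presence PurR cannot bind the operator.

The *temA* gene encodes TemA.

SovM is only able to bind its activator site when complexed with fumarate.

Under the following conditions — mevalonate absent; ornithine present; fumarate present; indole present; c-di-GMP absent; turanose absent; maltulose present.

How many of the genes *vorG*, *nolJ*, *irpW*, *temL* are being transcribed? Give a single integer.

Turanose is absent, so PurR is active.
With repressor PurR bound, *vorG* is not transcribed.
→ *vorG* is OFF.
Maltulose is present, so HaxR is active.
Mevalonate is absent, so OxaY is active.
With repressor OxaY bound, *wexU* is not transcribed.
So WexU is not produced.
With repressor HaxR bound, *nolJ* is not transcribed.
→ *nolJ* is OFF.
Fumarate is present, so SovM is active.
c-di-GMP is absent, so BexQ is inactive.
Activator SovM is present, so *irpW* is transcribed.
→ *irpW* is ON.
Ornithine is present, so KulP is inactive.
With no repressor bound, *temA* is transcribed.
So TemA is produced and active.
Indole is present, so FubZ is active.
With repressor FubZ bound, *temL* is not transcribed.
→ *temL* is OFF.
1 of the 4 genes is transcribed.

1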